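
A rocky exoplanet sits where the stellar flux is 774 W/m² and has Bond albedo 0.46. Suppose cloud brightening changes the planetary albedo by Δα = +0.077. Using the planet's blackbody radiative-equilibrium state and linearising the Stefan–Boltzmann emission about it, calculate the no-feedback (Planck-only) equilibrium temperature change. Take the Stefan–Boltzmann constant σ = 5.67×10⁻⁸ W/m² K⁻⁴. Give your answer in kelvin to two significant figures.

-7.4 kelvin

Unperturbed T_e = [774.0·(1−0.46)/(4σ)]^¼ = 207.2 K.
ΔF = −(S/4)Δα = −(774.0/4)×(+0.077) = -14.90 W/m².
The Planck feedback parameter is 4σT_e³ = 2.017 W/m²/K.
So ΔT₀ = -14.90/2.017 = -7.39 K.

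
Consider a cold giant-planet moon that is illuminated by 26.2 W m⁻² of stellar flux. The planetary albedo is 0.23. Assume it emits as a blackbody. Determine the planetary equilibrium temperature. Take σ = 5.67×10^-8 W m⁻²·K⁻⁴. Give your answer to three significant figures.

97.1 kelvin

The planet absorbs (1−α)S over its disc πR² and re-emits over 4πR², so the mean absorbed flux is (1−0.23)·26.20/4 = 5.043 W m⁻².
In equilibrium σT⁴ equals this, so T = 97.12 K.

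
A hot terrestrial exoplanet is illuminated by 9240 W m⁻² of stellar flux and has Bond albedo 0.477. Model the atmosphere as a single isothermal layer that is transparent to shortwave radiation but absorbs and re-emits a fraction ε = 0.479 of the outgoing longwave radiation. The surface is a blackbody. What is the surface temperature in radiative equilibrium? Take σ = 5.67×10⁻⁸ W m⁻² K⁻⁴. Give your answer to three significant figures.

At the top of the atmosphere, σT_e⁴ = S(1−α)/4 = 1208 W m⁻², giving T_e = 382.1 K.
For a single slab of emissivity ε, T_s⁴ = 2T_e⁴/(2−ε); thus T_s = 382.1·(1.315)^(1/4) = 409.1 K.

409 kelvin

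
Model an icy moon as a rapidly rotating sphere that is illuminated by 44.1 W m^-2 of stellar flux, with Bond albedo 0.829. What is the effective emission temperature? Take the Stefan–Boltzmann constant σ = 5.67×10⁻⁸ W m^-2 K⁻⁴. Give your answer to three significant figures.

75.9 K

The planet absorbs (1−α)S over its disc πR² and re-emits over 4πR², so the mean absorbed flux is (1−0.829)·44.10/4 = 1.885 W m^-2.
Balancing against σT⁴: T = (1.885/5.67×10⁻⁸)^(1/4) = 75.94 K.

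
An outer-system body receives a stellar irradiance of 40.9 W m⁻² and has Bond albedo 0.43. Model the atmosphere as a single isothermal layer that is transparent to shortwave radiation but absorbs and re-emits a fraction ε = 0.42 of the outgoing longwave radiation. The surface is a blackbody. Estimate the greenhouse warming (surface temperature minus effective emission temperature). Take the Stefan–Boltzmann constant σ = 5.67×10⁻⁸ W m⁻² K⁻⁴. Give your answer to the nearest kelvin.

The planet radiates to space at T_e = [S(1−α)/(4σ)]^(1/4) = 100.7 K.
Surface balance with a leaky layer gives σT_s⁴ = σT_e⁴·2/(2−ε), so T_s = T_e·[2/(2−0.42)]^(1/4) = 106.8 K.
Greenhouse warming: T_s − T_e = 6.112 K.

6 K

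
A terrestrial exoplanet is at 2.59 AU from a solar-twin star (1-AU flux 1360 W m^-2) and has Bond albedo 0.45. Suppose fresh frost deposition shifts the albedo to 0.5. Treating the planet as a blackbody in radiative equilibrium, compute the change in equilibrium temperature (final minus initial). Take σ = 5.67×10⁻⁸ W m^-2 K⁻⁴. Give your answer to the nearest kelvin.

By the inverse-square law, S = 1360/2.59² = 202.7 W m^-2.
Initial: T₁ = [S(1−0.45)/(4σ)]^(1/4) = 148.9 K.
After:  T₂ = [202.7·0.5/(4σ)]^(1/4) = 145.4 K.
ΔT = T₂ − T₁ = -3.506 K.

-4 K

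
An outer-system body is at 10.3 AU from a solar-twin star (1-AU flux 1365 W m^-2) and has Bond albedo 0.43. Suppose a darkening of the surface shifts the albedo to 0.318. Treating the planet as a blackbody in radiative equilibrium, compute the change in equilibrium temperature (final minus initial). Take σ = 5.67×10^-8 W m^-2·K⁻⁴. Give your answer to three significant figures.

Irradiance scales as 1/d², so S = 1365 W m^-2 × (1/10.3)² = 12.87 W m^-2.
With α = 0.43, T₁ = 75.41 K.
With α = 0.318, T₂ = 78.87 K.
Change: 78.87 − 75.41 = 3.459 K.

3.46 K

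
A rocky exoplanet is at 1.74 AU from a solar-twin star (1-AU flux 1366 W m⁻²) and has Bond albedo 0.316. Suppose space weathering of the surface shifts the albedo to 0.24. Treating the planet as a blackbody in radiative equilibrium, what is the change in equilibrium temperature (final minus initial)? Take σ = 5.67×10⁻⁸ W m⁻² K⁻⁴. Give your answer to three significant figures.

5.13 K

By the inverse-square law, S = 1366/1.74² = 451.2 W m⁻².
With α = 0.316, T₁ = 192.1 K.
After:  T₂ = [451.2·0.76/(4σ)]^(1/4) = 197.2 K.
ΔT = T₂ − T₁ = 5.126 K.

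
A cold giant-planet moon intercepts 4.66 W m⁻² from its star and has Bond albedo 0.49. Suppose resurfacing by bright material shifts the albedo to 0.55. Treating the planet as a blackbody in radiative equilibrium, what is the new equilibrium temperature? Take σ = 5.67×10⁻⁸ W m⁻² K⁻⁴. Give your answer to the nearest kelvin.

With the new albedo, S(1−α₂)/4 = 0.5242 W m⁻², so T₂ = 55.14 K.

55 K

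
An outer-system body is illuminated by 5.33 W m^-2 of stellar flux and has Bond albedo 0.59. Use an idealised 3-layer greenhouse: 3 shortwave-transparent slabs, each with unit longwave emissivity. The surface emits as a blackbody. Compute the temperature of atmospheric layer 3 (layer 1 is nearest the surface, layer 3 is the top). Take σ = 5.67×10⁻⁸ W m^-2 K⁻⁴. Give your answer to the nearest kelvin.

56 K

Top-of-atmosphere balance: σT_e⁴ = S(1−α)/4 = 0.5463 W m^-2 → T_e = 55.71 K.
In the N-layer model, layer k (counted from the surface) has T_k = (N+1−k)^(1/4)·T_e.
With k = 3: T_3 = (3+1−3)^¼·55.71 K = 55.71 K.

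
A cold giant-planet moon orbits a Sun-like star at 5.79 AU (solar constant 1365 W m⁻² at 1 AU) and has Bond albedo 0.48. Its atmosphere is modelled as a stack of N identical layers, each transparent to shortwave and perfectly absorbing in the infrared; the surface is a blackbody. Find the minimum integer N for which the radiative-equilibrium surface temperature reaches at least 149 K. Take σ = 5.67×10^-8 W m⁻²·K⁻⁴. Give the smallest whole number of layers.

Flux at the orbit: S = 1365/(5.79)² = 40.72 W m⁻².
OLR = S(1−α)/4 = 5.293 W m⁻²; the top layer radiates at T_e = 98.30 K.
Need (N+1)T_e⁴ ≥ T_s⁴, i.e. N+1 ≥ (149/98.30)⁴ = 5.280.
The minimum whole number is N = 5.

5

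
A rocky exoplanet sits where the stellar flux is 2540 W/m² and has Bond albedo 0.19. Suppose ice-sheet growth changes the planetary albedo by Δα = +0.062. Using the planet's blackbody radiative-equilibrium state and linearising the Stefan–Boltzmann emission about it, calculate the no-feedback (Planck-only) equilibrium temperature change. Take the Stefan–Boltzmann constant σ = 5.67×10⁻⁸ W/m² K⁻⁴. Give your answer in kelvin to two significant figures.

-5.9 K

Unperturbed T_e = [2540·(1−0.19)/(4σ)]^¼ = 308.6 K.
TOA radiative forcing: ΔF = −S·Δα/4 = −2540·(+0.062)/4 = -39.37 W/m².
Planck response: λ_P = 4σT_e³ = 4·5.67×10⁻⁸·(308.6)³ = 6.667 W/m²/K.
So ΔT₀ = -39.37/6.667 = -5.91 K.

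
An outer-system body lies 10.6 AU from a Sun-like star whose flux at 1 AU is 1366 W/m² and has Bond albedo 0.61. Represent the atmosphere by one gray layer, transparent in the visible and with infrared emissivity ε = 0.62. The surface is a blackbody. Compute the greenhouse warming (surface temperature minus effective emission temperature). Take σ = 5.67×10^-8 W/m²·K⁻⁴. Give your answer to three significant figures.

6.57 kelvin

By the inverse-square law, S = 1366/10.6² = 12.16 W/m².
At the top of the atmosphere, σT_e⁴ = S(1−α)/4 = 1.185 W/m², giving T_e = 67.62 K.
Surface balance with a leaky layer gives σT_s⁴ = σT_e⁴·2/(2−ε), so T_s = T_e·[2/(2−0.62)]^(1/4) = 74.19 K.
T_s − T_e = 74.19 − 67.62 = 6.573 K.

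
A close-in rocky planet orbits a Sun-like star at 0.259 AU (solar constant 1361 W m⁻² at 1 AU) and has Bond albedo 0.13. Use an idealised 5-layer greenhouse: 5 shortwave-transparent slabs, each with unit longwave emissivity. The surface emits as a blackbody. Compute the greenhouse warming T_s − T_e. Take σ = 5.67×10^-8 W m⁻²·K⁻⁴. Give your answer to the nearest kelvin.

Flux at the orbit: S = 1361/(0.259)² = 20290 W m⁻².
OLR = S(1−α)/4 = 4413 W m⁻²; the top layer radiates at T_e = 528.2 K.
Surface: T_s = (6)^¼·T_e = 826.6 K.
Warming: T_s − T_e = 298.5 K.

298 kelvin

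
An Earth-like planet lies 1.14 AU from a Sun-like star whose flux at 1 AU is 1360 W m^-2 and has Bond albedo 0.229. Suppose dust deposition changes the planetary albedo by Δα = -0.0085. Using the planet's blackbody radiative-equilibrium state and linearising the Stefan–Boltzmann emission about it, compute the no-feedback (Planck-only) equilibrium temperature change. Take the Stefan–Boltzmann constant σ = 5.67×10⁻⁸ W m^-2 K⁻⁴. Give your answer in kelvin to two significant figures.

By the inverse-square law, S = 1360/1.14² = 1046 W m^-2.
Reference equilibrium: T_e = [S(1−α)/(4σ)]^(1/4) = 244.2 K.
ΔF = −(S/4)Δα = −(1046/4)×(-0.0085) = 2.224 W m^-2.
The Planck feedback parameter is 4σT_e³ = 3.304 W m^-2/K.
Hence the no-feedback warming is ΔF/(4σT_e³) = 0.673 K.

0.67 kelvin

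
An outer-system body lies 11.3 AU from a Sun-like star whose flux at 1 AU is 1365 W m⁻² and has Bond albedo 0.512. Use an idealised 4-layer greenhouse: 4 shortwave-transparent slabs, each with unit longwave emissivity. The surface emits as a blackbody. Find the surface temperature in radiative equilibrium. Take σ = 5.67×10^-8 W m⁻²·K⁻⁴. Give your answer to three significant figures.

Flux at the orbit: S = 1365/(11.3)² = 10.69 W m⁻².
The effective emission temperature is T_e = [S(1−α)/(4σ)]^¼ = 69.25 K.
For an N-layer opaque stack, T_s⁴ = (N+1)T_e⁴, hence T_s = (5)^(1/4)×69.25 K = 103.6 K.

104 K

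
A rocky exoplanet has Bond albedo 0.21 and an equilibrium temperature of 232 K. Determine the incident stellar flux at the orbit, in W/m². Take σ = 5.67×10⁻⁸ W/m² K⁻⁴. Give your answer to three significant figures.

832 W/m²

Invert the energy balance for S: S = 4σT⁴/(1−α).
The emitted flux is σT⁴ = 164.3 W/m².
So S = 4×164.3/(1−0.21) = 831.7 W/m².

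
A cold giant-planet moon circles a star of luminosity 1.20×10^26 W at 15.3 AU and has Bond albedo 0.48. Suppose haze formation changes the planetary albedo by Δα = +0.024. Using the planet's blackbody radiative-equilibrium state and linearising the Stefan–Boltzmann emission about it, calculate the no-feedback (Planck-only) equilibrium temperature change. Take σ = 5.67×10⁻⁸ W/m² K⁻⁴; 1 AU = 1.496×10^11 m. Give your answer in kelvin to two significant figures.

-0.52 K

Orbital distance: d = 15.3 AU = 2.289×10^12 m.
Spreading L over a sphere of radius d: S = 1.20×10^26/(4π·2.29×10^12²) = 1.823 W/m².
Unperturbed T_e = [1.823·(1−0.48)/(4σ)]^¼ = 45.21 K.
TOA radiative forcing: ΔF = −S·Δα/4 = −1.823·(+0.024)/4 = -0.01094 W/m².
The Planck feedback parameter is 4σT_e³ = 0.02096 W/m²/K.
Hence the no-feedback warming is ΔF/(4σT_e³) = -0.522 K.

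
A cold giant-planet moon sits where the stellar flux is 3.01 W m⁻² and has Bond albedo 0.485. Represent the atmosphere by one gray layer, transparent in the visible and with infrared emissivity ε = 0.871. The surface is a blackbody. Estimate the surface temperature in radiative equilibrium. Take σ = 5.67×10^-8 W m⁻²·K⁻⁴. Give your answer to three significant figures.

Effective emission temperature (TOA balance): σT_e⁴ = S(1−α)/4 = 0.3875 W m⁻² → T_e = 51.13 K.
For a single slab of emissivity ε, T_s⁴ = 2T_e⁴/(2−ε); thus T_s = 51.13·(1.771)^(1/4) = 58.99 K.

59.0 K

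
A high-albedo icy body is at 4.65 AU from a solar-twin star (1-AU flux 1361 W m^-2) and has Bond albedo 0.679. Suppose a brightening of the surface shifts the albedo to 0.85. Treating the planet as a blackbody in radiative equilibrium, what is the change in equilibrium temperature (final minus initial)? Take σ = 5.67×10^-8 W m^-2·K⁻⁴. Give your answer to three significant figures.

By the inverse-square law, S = 1361/4.65² = 62.94 W m^-2.
Initial: T₁ = [S(1−0.679)/(4σ)]^(1/4) = 97.15 K.
After:  T₂ = [62.94·0.15/(4σ)]^(1/4) = 80.32 K.
ΔT = T₂ − T₁ = -16.83 K.

-16.8 K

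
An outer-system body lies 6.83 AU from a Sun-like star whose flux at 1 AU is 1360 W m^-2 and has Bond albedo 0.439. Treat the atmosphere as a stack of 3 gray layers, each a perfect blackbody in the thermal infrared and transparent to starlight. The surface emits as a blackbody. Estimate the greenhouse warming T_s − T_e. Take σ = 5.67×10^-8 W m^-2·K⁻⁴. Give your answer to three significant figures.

By the inverse-square law, S = 1360/6.83² = 29.15 W m^-2.
Top-of-atmosphere balance: σT_e⁴ = S(1−α)/4 = 4.089 W m^-2 → T_e = 92.15 K.
T_s = (N+1)^(1/4)·T_e = 130.3 K.
So the greenhouse effect raises the surface by 130.3 − 92.15 = 38.17 K.

38.2 K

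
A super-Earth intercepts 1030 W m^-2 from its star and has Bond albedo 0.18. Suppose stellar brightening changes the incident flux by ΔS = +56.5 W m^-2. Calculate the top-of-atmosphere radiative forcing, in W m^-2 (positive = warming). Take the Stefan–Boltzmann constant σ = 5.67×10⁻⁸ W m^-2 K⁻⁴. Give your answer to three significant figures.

11.6 W m^-2

TOA radiative forcing: ΔF = (1−α)ΔS/4 = 0.82·(+56.5)/4 = 11.58 W m^-2.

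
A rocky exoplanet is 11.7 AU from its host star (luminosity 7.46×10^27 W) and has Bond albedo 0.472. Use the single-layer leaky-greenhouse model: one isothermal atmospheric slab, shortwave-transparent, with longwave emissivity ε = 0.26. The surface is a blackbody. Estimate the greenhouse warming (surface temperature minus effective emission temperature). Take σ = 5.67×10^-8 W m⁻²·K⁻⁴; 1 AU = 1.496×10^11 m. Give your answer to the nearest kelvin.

5 K

d = 11.7 × 1.496×10^11 m = 1.750×10^12 m.
Flux at the orbit: S = L/(4πd²) = 7.46×10^27/(4π·(1.75×10^12)²) = 193.8 W m⁻².
At the top of the atmosphere, σT_e⁴ = S(1−α)/4 = 25.58 W m⁻², giving T_e = 145.7 K.
Surface balance with a leaky layer gives σT_s⁴ = σT_e⁴·2/(2−ε), so T_s = T_e·[2/(2−0.26)]^(1/4) = 150.9 K.
Greenhouse warming: T_s − T_e = 5.163 K.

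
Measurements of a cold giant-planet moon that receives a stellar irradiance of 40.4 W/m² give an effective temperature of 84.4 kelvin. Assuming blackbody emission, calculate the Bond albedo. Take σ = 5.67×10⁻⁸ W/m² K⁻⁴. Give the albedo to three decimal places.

From σT⁴ = S(1−α)/4 we invert for α: 1−α = 4σT⁴/S.
σT⁴ = 2.877 W/m², so 4σT⁴ = 11.51 W/m².
1−α = 11.51/40.40 = 0.2849, so α = 0.7151.

0.715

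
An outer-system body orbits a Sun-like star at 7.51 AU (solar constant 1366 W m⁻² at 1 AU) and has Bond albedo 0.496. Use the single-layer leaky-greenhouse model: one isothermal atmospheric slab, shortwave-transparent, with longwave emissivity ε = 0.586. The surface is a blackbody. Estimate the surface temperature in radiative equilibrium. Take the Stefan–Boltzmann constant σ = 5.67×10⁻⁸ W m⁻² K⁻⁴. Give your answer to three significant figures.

By the inverse-square law, S = 1366/7.51² = 24.22 W m⁻².
Effective emission temperature (TOA balance): σT_e⁴ = S(1−α)/4 = 3.052 W m⁻² → T_e = 85.65 K.
The surface balance (absorbed SW + ε·downward IR = σT_s⁴) with T_a⁴ = T_s⁴/2 reduces to T_s = T_e·[2/(2−ε)]^¼ = 93.41 K.

93.4 K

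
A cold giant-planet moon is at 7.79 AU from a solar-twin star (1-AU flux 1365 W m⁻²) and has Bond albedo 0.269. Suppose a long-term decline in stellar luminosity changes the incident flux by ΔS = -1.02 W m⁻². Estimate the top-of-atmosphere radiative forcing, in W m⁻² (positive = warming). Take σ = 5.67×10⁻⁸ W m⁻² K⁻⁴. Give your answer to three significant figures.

Irradiance scales as 1/d², so S = 1365 W m⁻² × (1/7.79)² = 22.49 W m⁻².
ΔF = Δ[S(1−α)]/4 = (1−0.269)·-1.02/4 = -0.1864 W m⁻².

-0.186 W m⁻²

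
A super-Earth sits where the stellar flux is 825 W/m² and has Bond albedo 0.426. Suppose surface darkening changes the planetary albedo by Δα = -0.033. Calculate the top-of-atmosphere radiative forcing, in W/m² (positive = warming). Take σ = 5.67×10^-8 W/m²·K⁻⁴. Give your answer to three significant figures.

TOA radiative forcing: ΔF = −S·Δα/4 = −825.0·(-0.033)/4 = 6.806 W/m².

6.81 W/m²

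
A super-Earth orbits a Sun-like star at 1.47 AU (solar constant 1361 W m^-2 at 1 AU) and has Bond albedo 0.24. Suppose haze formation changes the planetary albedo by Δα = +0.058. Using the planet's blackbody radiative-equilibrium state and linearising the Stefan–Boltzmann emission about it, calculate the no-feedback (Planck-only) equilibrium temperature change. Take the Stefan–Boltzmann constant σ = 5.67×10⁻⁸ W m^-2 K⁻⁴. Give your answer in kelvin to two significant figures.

-4.1 K

By the inverse-square law, S = 1361/1.47² = 629.8 W m^-2.
Unperturbed T_e = [629.8·(1−0.24)/(4σ)]^¼ = 214.3 K.
ΔF = −(S/4)Δα = −(629.8/4)×(+0.058) = -9.133 W m^-2.
The Planck feedback parameter is 4σT_e³ = 2.233 W m^-2/K.
Hence the no-feedback warming is ΔF/(4σT_e³) = -4.09 K.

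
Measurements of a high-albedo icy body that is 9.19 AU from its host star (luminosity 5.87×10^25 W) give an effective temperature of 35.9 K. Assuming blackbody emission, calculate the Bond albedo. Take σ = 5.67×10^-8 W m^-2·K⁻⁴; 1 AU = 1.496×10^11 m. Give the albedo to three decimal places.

0.848

d = 9.19 × 1.496×10^11 m = 1.375×10^12 m.
S = L/(4πd²) = 2.471 W m^-2.
From σT⁴ = S(1−α)/4 we invert for α: 1−α = 4σT⁴/S.
4σT⁴ = 4·5.67×10⁻⁸·(35.9)⁴ = 0.3767 W m^-2.
1−α = 0.3767/2.471 = 0.1524, so α = 0.8476.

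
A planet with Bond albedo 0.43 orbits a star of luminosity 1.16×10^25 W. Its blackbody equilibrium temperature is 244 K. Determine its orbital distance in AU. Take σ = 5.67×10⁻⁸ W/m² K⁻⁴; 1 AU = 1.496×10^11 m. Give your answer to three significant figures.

0.171 AU

The flux needed for this T is 4σT⁴/(1−0.43) = 1410 W/m².
Then d = [L/(4πS)]^(1/2) = 2.558×10^10 m, i.e. 0.1710 AU.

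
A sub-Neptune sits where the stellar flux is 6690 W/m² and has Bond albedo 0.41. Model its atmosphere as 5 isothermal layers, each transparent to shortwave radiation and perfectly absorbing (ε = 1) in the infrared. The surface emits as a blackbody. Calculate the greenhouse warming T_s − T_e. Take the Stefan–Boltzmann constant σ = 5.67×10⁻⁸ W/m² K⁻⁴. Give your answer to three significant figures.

205 kelvin

The effective emission temperature is T_e = [S(1−α)/(4σ)]^¼ = 363.2 K.
Surface: T_s = (6)^¼·T_e = 568.5 K.
Warming: T_s − T_e = 205.2 K.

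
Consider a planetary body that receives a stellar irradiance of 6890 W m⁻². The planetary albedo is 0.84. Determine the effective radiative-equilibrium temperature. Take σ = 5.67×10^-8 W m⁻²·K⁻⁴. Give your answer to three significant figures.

Averaging over the sphere, the absorbed flux is S(1−α)/4 = 275.6 W m⁻².
Set σT⁴ = 275.6 → T = (275.6/σ)^(1/4) = 264.0 K.

264 kelvin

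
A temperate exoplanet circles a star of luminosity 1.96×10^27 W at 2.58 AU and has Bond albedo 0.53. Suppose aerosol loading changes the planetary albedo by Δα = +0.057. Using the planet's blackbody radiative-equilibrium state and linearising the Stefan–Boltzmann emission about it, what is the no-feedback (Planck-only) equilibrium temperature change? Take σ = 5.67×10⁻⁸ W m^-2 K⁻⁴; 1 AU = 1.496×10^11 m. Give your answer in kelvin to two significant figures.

Orbital distance: d = 2.58 AU = 3.860×10^11 m.
S = L/(4πd²) = 1047 W m^-2.
The baseline emission temperature is T_e = 215.8 K.
ΔF = −(S/4)Δα = −(1047/4)×(+0.057) = -14.92 W m^-2.
Planck response: λ_P = 4σT_e³ = 4·5.67×10⁻⁸·(215.8)³ = 2.280 W m^-2/K.
Hence the no-feedback warming is ΔF/(4σT_e³) = -6.54 K.

-6.5 K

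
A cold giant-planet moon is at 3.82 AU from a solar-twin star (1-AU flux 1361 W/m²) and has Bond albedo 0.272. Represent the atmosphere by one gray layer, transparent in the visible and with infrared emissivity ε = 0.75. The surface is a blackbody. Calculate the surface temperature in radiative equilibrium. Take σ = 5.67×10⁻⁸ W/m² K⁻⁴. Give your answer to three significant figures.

148 kelvin

Irradiance scales as 1/d², so S = 1361 W/m² × (1/3.82)² = 93.27 W/m².
Effective emission temperature (TOA balance): σT_e⁴ = S(1−α)/4 = 16.97 W/m² → T_e = 131.5 K.
For a single slab of emissivity ε, T_s⁴ = 2T_e⁴/(2−ε); thus T_s = 131.5·(1.6)^(1/4) = 147.9 K.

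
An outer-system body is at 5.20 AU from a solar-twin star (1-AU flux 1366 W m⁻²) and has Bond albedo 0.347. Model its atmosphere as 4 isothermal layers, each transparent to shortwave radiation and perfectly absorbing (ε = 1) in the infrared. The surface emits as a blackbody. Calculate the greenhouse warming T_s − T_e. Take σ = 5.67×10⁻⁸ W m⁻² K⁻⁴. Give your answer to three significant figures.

By the inverse-square law, S = 1366/5.20² = 50.52 W m⁻².
The effective emission temperature is T_e = [S(1−α)/(4σ)]^¼ = 109.8 K.
Surface: T_s = (5)^¼·T_e = 164.2 K.
So the greenhouse effect raises the surface by 164.2 − 109.8 = 54.40 K.

54.4 K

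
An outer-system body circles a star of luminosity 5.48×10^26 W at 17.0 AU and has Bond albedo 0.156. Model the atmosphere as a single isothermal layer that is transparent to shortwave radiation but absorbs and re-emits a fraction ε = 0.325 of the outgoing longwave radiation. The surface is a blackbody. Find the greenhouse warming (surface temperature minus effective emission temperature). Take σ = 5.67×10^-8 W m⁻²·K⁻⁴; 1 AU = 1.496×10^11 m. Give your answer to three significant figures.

d = 17.0 × 1.496×10^11 m = 2.543×10^12 m.
Spreading L over a sphere of radius d: S = 5.48×10^26/(4π·2.54×10^12²) = 6.742 W m⁻².
At the top of the atmosphere, σT_e⁴ = S(1−α)/4 = 1.423 W m⁻², giving T_e = 70.77 K.
The surface balance (absorbed SW + ε·downward IR = σT_s⁴) with T_a⁴ = T_s⁴/2 reduces to T_s = T_e·[2/(2−ε)]^¼ = 73.98 K.
Greenhouse warming: T_s − T_e = 3.208 K.

3.21 K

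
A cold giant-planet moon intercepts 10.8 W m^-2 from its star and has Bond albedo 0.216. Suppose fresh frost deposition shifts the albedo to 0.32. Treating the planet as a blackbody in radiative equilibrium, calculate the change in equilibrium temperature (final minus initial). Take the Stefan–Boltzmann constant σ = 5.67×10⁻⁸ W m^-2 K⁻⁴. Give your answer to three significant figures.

With α = 0.216, T₁ = 78.17 K.
After:  T₂ = [10.80·0.68/(4σ)]^(1/4) = 75.43 K.
ΔT = T₂ − T₁ = -2.732 K.

-2.73 K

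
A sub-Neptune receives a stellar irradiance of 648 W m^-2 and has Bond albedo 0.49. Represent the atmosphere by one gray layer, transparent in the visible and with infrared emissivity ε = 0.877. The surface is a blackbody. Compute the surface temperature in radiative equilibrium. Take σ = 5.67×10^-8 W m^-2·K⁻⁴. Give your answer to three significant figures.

At the top of the atmosphere, σT_e⁴ = S(1−α)/4 = 82.62 W m^-2, giving T_e = 195.4 K.
The surface balance (absorbed SW + ε·downward IR = σT_s⁴) with T_a⁴ = T_s⁴/2 reduces to T_s = T_e·[2/(2−ε)]^¼ = 225.7 K.

226 K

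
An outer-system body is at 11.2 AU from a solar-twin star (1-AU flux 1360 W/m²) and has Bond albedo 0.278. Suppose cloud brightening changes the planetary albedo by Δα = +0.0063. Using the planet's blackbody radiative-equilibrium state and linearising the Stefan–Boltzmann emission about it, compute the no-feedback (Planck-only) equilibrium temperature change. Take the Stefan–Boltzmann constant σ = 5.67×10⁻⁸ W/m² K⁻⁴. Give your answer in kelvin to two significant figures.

-0.17 kelvin

Irradiance scales as 1/d², so S = 1360 W/m² × (1/11.2)² = 10.84 W/m².
The baseline emission temperature is T_e = 76.65 K.
ΔF = −(S/4)Δα = −(10.84/4)×(+0.0063) = -0.01708 W/m².
Linearising σT⁴ gives d(σT⁴)/dT = 4σT_e³ = 0.1021 W/m² per K.
Hence the no-feedback warming is ΔF/(4σT_e³) = -0.167 K.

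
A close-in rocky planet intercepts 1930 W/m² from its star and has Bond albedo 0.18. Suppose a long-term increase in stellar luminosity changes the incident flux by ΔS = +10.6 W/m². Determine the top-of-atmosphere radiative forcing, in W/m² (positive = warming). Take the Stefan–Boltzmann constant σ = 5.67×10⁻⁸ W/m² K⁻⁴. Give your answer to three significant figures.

2.17 W/m²

ΔF = Δ[S(1−α)]/4 = (1−0.18)·+10.6/4 = 2.173 W/m².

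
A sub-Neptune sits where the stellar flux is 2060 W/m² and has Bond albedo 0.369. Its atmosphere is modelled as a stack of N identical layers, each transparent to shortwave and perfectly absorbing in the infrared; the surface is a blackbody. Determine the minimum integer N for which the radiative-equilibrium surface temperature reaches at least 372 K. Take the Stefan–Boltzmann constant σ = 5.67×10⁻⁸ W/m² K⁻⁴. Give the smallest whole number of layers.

3

Top-of-atmosphere balance: σT_e⁴ = S(1−α)/4 = 325.0 W/m² → T_e = 275.1 K.
Need (N+1)T_e⁴ ≥ T_s⁴, i.e. N+1 ≥ (372/275.1)⁴ = 3.341.
The minimum whole number is N = 3.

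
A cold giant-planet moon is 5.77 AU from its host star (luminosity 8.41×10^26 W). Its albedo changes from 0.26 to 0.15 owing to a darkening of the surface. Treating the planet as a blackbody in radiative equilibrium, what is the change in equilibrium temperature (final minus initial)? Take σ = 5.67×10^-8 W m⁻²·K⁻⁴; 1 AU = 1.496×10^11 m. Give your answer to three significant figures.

4.61 kelvin

d = 5.77 × 1.496×10^11 m = 8.632×10^11 m.
Flux at the orbit: S = L/(4πd²) = 8.41×10^26/(4π·(8.63×10^11)²) = 89.82 W m⁻².
Initial: T₁ = [S(1−0.26)/(4σ)]^(1/4) = 130.8 K.
With α = 0.15, T₂ = 135.5 K.
Change: 135.5 − 130.8 = 4.613 K.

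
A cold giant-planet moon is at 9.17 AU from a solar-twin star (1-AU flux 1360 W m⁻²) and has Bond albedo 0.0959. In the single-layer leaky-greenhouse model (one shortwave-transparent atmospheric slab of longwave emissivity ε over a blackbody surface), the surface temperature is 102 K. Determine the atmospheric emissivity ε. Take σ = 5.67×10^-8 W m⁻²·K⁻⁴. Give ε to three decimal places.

Irradiance scales as 1/d², so S = 1360 W m⁻² × (1/9.17)² = 16.17 W m⁻².
First, T_e = [16.17·(1−0.0959)/(4σ)]^(1/4) = 89.61 K.
Since (2−ε)/2 = (T_e/T_s)⁴ = 0.5956, ε = 0.8087.

0.809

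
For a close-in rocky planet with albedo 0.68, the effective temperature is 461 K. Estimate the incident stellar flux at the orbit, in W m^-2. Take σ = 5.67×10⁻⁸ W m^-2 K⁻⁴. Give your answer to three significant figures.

32000 W m^-2

Invert the energy balance for S: S = 4σT⁴/(1−α).
σT⁴ = 5.67×10⁻⁸·(461)⁴ = 2561 W m^-2.
S = 4·2561/0.32 = 32010 W m^-2.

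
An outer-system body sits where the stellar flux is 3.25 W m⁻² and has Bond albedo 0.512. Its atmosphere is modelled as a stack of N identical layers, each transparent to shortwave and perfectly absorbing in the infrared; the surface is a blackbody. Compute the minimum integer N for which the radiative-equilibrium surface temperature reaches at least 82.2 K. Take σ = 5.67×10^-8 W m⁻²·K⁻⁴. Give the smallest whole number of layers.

6

OLR = S(1−α)/4 = 0.3965 W m⁻²; the top layer radiates at T_e = 51.42 K.
Need (N+1)T_e⁴ ≥ T_s⁴, i.e. N+1 ≥ (82.2/51.42)⁴ = 6.529.
The minimum whole number is N = 6.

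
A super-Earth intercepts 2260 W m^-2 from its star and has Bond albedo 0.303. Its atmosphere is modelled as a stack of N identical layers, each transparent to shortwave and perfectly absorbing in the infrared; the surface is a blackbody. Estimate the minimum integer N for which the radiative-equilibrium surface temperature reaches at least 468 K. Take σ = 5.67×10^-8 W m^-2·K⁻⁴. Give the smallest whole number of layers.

Top-of-atmosphere balance: σT_e⁴ = S(1−α)/4 = 393.8 W m^-2 → T_e = 288.7 K.
Since T_s⁴ = (N+1)T_e⁴, we need N ≥ (T_s/T_e)⁴ − 1 = 5.907.
Rounding up, N = 6.

6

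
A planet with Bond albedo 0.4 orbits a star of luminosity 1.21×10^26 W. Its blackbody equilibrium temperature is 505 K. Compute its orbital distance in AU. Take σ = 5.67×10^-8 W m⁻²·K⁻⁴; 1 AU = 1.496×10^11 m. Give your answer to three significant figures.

0.132 AU

Required flux: S = 4σT⁴/(1−α) = 24580 W m⁻².
From L = 4πd²S, d = √(1.21×10^26/(4π·24580)) = 1.979×10^10 m = 0.1323 AU.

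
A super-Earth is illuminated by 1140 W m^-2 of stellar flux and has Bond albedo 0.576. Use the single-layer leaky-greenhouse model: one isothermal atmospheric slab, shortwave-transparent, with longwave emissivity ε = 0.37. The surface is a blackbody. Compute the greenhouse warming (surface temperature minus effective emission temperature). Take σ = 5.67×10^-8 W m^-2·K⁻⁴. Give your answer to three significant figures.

Effective emission temperature (TOA balance): σT_e⁴ = S(1−α)/4 = 120.8 W m^-2 → T_e = 214.9 K.
Surface balance with a leaky layer gives σT_s⁴ = σT_e⁴·2/(2−ε), so T_s = T_e·[2/(2−0.37)]^(1/4) = 226.1 K.
T_s − T_e = 226.1 − 214.9 = 11.27 K.

11.3 K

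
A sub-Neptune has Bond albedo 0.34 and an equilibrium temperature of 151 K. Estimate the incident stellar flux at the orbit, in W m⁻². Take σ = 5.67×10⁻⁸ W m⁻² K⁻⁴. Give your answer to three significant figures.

179 W m⁻²

From S(1−α)/4 = σT⁴: S = 4σT⁴/(1−α).
The emitted flux is σT⁴ = 29.48 W m⁻².
S = 4·29.48/0.66 = 178.7 W m⁻².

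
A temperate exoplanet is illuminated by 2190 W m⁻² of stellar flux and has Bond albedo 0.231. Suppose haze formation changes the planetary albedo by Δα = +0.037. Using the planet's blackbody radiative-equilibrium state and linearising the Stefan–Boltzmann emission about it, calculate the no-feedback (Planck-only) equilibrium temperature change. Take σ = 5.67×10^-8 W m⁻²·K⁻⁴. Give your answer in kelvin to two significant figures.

-3.5 K

Unperturbed T_e = [2190·(1−0.231)/(4σ)]^¼ = 293.5 K.
The change in absorbed flux is Δ[S(1−α)/4] = −SΔα/4 = -20.26 W m⁻².
Planck response: λ_P = 4σT_e³ = 4·5.67×10⁻⁸·(293.5)³ = 5.737 W m⁻²/K.
So ΔT₀ = -20.26/5.737 = -3.53 K.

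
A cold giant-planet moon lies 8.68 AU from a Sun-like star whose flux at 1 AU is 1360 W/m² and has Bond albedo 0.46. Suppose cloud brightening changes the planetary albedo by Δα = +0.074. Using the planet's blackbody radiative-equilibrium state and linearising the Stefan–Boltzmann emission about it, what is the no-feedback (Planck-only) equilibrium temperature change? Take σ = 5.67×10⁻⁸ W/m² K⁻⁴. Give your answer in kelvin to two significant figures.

Irradiance scales as 1/d², so S = 1360 W/m² × (1/8.68)² = 18.05 W/m².
Unperturbed T_e = [18.05·(1−0.46)/(4σ)]^¼ = 80.97 K.
TOA radiative forcing: ΔF = −S·Δα/4 = −18.05·(+0.074)/4 = -0.3339 W/m².
Linearising σT⁴ gives d(σT⁴)/dT = 4σT_e³ = 0.1204 W/m² per K.
So ΔT₀ = -0.3339/0.1204 = -2.77 K.

-2.8 K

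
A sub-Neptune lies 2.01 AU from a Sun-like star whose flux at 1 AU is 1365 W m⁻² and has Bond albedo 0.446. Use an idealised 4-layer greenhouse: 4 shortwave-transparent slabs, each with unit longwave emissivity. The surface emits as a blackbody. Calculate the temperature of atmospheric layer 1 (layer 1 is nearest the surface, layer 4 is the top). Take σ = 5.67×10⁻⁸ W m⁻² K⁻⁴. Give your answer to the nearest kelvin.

240 K

Flux at the orbit: S = 1365/(2.01)² = 337.9 W m⁻².
OLR = S(1−α)/4 = 46.79 W m⁻²; the top layer radiates at T_e = 169.5 K.
The net upward flux σT_e⁴ is constant between every pair of levels, so T_k⁴ = (N+1−k)T_e⁴.
T_1 = (4)^(1/4)·169.5 = 239.7 K.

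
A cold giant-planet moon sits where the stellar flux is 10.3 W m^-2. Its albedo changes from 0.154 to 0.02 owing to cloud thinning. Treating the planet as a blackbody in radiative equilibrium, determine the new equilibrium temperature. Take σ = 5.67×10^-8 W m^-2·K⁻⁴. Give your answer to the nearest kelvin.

82 K

With the new albedo, S(1−α₂)/4 = 2.524 W m^-2, so T₂ = 81.68 K.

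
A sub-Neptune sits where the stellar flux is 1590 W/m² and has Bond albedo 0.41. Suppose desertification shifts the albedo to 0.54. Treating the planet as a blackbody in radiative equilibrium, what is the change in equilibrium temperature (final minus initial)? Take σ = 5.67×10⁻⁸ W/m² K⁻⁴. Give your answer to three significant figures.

With α = 0.41, T₁ = 253.6 K.
After:  T₂ = [1590·0.46/(4σ)]^(1/4) = 238.3 K.
Change: 238.3 − 253.6 = -15.30 K.

-15.3 kelvin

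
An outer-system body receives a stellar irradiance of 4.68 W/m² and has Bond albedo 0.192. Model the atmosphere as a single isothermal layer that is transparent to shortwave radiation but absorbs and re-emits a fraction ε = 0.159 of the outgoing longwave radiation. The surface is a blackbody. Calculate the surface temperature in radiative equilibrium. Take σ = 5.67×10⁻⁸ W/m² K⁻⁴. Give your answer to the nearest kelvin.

The planet radiates to space at T_e = [S(1−α)/(4σ)]^(1/4) = 63.90 K.
For a single slab of emissivity ε, T_s⁴ = 2T_e⁴/(2−ε); thus T_s = 63.90·(1.086)^(1/4) = 65.24 K.

65 K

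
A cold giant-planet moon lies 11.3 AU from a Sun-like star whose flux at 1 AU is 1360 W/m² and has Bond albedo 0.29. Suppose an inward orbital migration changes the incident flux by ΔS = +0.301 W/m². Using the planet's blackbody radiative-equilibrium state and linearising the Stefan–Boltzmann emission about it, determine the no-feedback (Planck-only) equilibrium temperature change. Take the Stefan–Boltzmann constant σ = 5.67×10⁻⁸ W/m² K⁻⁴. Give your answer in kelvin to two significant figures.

0.54 K

Flux at the orbit: S = 1360/(11.3)² = 10.65 W/m².
Reference equilibrium: T_e = [S(1−α)/(4σ)]^(1/4) = 75.99 K.
Only a fraction (1−α) is absorbed and it's spread over 4πR², so ΔF = (1−α)ΔS/4 = 0.05343 W/m².
The Planck feedback parameter is 4σT_e³ = 0.09952 W/m²/K.
So ΔT₀ = 0.05343/0.09952 = 0.537 K.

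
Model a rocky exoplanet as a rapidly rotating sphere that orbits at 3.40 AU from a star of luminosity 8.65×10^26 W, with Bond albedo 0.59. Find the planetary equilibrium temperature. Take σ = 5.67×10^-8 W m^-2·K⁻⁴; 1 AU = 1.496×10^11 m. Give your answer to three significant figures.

148 kelvin

Orbital distance: d = 3.40 AU = 5.086×10^11 m.
Spreading L over a sphere of radius d: S = 8.65×10^26/(4π·5.09×10^11²) = 266.1 W m^-2.
Absorbed flux (global mean): S(1−α)/4 = 266.1·0.41/4 = 27.27 W m^-2.
Balancing against σT⁴: T = (27.27/5.67×10⁻⁸)^(1/4) = 148.1 K.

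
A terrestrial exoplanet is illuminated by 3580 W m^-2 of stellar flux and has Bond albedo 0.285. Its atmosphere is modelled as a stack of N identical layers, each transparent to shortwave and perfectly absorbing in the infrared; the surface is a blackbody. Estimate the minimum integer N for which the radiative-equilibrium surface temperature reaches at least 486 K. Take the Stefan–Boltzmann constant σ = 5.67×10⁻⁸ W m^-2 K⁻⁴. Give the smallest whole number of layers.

4

The effective emission temperature is T_e = [S(1−α)/(4σ)]^¼ = 325.9 K.
Need (N+1)T_e⁴ ≥ T_s⁴, i.e. N+1 ≥ (486/325.9)⁴ = 4.943.
The minimum whole number is N = 4.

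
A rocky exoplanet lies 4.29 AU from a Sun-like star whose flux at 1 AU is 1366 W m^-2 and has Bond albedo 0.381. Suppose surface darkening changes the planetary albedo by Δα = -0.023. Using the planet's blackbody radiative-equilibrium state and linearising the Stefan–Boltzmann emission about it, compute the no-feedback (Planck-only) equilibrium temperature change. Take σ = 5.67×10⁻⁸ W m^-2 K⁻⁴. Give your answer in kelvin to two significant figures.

1.1 kelvin

By the inverse-square law, S = 1366/4.29² = 74.22 W m^-2.
Unperturbed T_e = [74.22·(1−0.381)/(4σ)]^¼ = 119.3 K.
ΔF = −(S/4)Δα = −(74.22/4)×(-0.023) = 0.4268 W m^-2.
Planck response: λ_P = 4σT_e³ = 4·5.67×10⁻⁸·(119.3)³ = 0.3851 W m^-2/K.
Hence the no-feedback warming is ΔF/(4σT_e³) = 1.11 K.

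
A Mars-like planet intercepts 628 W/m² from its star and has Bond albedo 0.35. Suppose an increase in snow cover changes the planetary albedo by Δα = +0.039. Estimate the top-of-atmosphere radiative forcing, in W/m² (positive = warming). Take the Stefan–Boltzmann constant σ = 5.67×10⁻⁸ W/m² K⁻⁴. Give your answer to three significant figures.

-6.12 W/m²

The change in absorbed flux is Δ[S(1−α)/4] = −SΔα/4 = -6.123 W/m².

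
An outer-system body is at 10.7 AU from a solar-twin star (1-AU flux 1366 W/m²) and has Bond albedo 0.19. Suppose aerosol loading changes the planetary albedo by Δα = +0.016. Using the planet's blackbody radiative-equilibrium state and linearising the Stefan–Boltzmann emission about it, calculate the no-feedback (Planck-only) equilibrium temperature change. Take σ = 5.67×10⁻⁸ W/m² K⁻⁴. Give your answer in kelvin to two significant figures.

-0.40 K

By the inverse-square law, S = 1366/10.7² = 11.93 W/m².
Reference equilibrium: T_e = [S(1−α)/(4σ)]^(1/4) = 80.79 K.
ΔF = −(S/4)Δα = −(11.93/4)×(+0.016) = -0.04772 W/m².
Linearising σT⁴ gives d(σT⁴)/dT = 4σT_e³ = 0.1196 W/m² per K.
Hence the no-feedback warming is ΔF/(4σT_e³) = -0.399 K.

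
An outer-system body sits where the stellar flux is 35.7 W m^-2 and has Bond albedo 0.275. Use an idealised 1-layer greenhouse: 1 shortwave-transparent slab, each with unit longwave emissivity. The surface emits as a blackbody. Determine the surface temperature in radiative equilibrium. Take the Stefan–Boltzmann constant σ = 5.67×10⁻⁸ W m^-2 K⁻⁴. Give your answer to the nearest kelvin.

123 kelvin

The effective emission temperature is T_e = [S(1−α)/(4σ)]^¼ = 103.4 K.
With N = 1 opaque layers, T_s = (N+1)^(1/4)·T_e = 2^(1/4)·103.4 = 122.9 K.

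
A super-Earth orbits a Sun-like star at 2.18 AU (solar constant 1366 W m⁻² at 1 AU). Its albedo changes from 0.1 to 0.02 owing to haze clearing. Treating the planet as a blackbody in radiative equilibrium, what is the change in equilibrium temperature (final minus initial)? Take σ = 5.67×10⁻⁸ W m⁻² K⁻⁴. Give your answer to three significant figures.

3.95 kelvin

Flux at the orbit: S = 1366/(2.18)² = 287.4 W m⁻².
Initial: T₁ = [S(1−0.1)/(4σ)]^(1/4) = 183.8 K.
Final:   T₂ = [S(1−0.02)/(4σ)]^(1/4) = 187.7 K.
ΔT = T₂ − T₁ = 3.954 K.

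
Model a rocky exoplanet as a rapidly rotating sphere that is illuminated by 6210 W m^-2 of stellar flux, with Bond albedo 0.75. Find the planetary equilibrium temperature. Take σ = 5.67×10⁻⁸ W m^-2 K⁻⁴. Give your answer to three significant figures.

288 K

The planet absorbs (1−α)S over its disc πR² and re-emits over 4πR², so the mean absorbed flux is (1−0.75)·6210/4 = 388.1 W m^-2.
Set σT⁴ = 388.1 → T = (388.1/σ)^(1/4) = 287.6 K.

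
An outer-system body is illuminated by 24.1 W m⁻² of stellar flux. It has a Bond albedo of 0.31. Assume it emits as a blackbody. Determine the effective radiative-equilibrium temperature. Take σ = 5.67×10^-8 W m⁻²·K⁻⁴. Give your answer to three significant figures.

Absorbed flux (global mean): S(1−α)/4 = 24.10·0.69/4 = 4.157 W m⁻².
In equilibrium σT⁴ equals this, so T = 92.53 K.

92.5 K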